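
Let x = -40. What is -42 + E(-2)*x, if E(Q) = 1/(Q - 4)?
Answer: -106/3 ≈ -35.333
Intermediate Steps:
E(Q) = 1/(-4 + Q)
-42 + E(-2)*x = -42 - 40/(-4 - 2) = -42 - 40/(-6) = -42 - 1/6*(-40) = -42 + 20/3 = -106/3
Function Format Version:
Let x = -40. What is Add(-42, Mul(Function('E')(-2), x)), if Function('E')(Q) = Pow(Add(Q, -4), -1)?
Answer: Rational(-106, 3) ≈ -35.333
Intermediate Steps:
Function('E')(Q) = Pow(Add(-4, Q), -1)
Add(-42, Mul(Function('E')(-2), x)) = Add(-42, Mul(Pow(Add(-4, -2), -1), -40)) = Add(-42, Mul(Pow(-6, -1), -40)) = Add(-42, Mul(Rational(-1, 6), -40)) = Add(-42, Rational(20, 3)) = Rational(-106, 3)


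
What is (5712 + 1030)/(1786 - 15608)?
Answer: -3371/6911 ≈ -0.48777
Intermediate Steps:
(5712 + 1030)/(1786 - 15608) = 6742/(-13822) = 6742*(-1/13822) = -3371/6911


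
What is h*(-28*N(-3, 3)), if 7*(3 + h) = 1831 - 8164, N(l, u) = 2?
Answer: 50832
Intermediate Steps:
h = -6354/7 (h = -3 + (1831 - 8164)/7 = -3 + (1/7)*(-6333) = -3 - 6333/7 = -6354/7 ≈ -907.71)
h*(-28*N(-3, 3)) = -(-25416)*2 = -6354/7*(-56) = 50832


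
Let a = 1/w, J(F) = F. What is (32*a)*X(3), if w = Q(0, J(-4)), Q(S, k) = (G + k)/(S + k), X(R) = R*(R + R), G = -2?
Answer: 384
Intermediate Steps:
X(R) = 2*R² (X(R) = R*(2*R) = 2*R²)
Q(S, k) = (-2 + k)/(S + k)
w = 3/2 (w = (-2 - 4)/(0 - 4) = -6/(-4) = -¼*(-6) = 3/2 ≈ 1.5000)
a = ⅔ (a = 1/(3/2) = ⅔ ≈ 0.66667)
(32*a)*X(3) = (32*(⅔))*(2*3²) = 64*(2*9)/3 = (64/3)*18 = 384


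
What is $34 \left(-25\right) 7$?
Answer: $-5950$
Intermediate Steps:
$34 \left(-25\right) 7 = \left(-850\right) 7 = -5950$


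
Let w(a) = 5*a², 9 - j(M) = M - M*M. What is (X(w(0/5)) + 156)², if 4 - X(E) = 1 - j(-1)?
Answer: 28900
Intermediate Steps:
j(M) = 9 + M² - M (j(M) = 9 - (M - M*M) = 9 - (M - M²) = 9 + (M² - M) = 9 + M² - M)
X(E) = 14 (X(E) = 4 - (1 - (9 + (-1)² - 1*(-1))) = 4 - (1 - (9 + 1 + 1)) = 4 - (1 - 1*11) = 4 - (1 - 11) = 4 - 1*(-10) = 4 + 10 = 14)
(X(w(0/5)) + 156)² = (14 + 156)² = 170² = 28900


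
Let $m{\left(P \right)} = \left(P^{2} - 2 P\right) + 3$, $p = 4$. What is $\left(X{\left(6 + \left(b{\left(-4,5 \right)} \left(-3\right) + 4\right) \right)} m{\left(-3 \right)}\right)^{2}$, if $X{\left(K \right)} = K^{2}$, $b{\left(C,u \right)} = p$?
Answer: $5184$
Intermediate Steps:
$m{\left(P \right)} = 3 + P^{2} - 2 P$
$b{\left(C,u \right)} = 4$
$\left(X{\left(6 + \left(b{\left(-4,5 \right)} \left(-3\right) + 4\right) \right)} m{\left(-3 \right)}\right)^{2} = \left(\left(6 + \left(4 \left(-3\right) + 4\right)\right)^{2} \left(3 + \left(-3\right)^{2} - -6\right)\right)^{2} = \left(\left(6 + \left(-12 + 4\right)\right)^{2} \left(3 + 9 + 6\right)\right)^{2} = \left(\left(6 - 8\right)^{2} \cdot 18\right)^{2} = \left(\left(-2\right)^{2} \cdot 18\right)^{2} = \left(4 \cdot 18\right)^{2} = 72^{2} = 5184$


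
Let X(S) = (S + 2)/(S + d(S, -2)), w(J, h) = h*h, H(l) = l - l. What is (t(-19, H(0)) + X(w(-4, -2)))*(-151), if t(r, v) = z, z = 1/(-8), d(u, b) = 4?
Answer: -755/8 ≈ -94.375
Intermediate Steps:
H(l) = 0
z = -⅛ ≈ -0.12500
t(r, v) = -⅛
w(J, h) = h²
X(S) = (2 + S)/(4 + S) (X(S) = (S + 2)/(S + 4) = (2 + S)/(4 + S))
(t(-19, H(0)) + X(w(-4, -2)))*(-151) = (-⅛ + (2 + (-2)²)/(4 + (-2)²))*(-151) = (-⅛ + (2 + 4)/(4 + 4))*(-151) = (-⅛ + 6/8)*(-151) = (-⅛ + (⅛)*6)*(-151) = (-⅛ + ¾)*(-151) = (5/8)*(-151) = -755/8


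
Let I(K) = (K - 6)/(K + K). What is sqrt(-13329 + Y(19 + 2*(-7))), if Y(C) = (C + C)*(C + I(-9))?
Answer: 2*I*sqrt(29859)/3 ≈ 115.2*I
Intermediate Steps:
I(K) = (-6 + K)/(2*K) (I(K) = (-6 + K)/((2*K)) = (-6 + K)*(1/(2*K)) = (-6 + K)/(2*K))
Y(C) = 2*C*(5/6 + C) (Y(C) = (C + C)*(C + (1/2)*(-6 - 9)/(-9)) = (2*C)*(C + (1/2)*(-1/9)*(-15)) = (2*C)*(C + 5/6) = (2*C)*(5/6 + C) = 2*C*(5/6 + C))
sqrt(-13329 + Y(19 + 2*(-7))) = sqrt(-13329 + (19 + 2*(-7))*(5 + 6*(19 + 2*(-7)))/3) = sqrt(-13329 + (19 - 14)*(5 + 6*(19 - 14))/3) = sqrt(-13329 + (1/3)*5*(5 + 6*5)) = sqrt(-13329 + (1/3)*5*(5 + 30)) = sqrt(-13329 + (1/3)*5*35) = sqrt(-13329 + 175/3) = sqrt(-39812/3) = 2*I*sqrt(29859)/3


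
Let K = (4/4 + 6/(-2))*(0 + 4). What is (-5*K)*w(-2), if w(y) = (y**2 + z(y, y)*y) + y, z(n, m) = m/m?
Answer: 0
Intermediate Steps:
z(n, m) = 1
w(y) = y**2 + 2*y (w(y) = (y**2 + 1*y) + y = (y**2 + y) + y = (y + y**2) + y = y**2 + 2*y)
K = -8 (K = (4*(1/4) + 6*(-1/2))*4 = (1 - 3)*4 = -2*4 = -8)
(-5*K)*w(-2) = (-5*(-8))*(-2*(2 - 2)) = 40*(-2*0) = 40*0 = 0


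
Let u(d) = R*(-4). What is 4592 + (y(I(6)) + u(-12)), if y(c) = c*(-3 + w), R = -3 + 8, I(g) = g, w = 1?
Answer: 4560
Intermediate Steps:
R = 5
y(c) = -2*c (y(c) = c*(-3 + 1) = c*(-2) = -2*c)
u(d) = -20 (u(d) = 5*(-4) = -20)
4592 + (y(I(6)) + u(-12)) = 4592 + (-2*6 - 20) = 4592 + (-12 - 20) = 4592 - 32 = 4560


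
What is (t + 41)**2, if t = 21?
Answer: 3844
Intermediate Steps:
(t + 41)**2 = (21 + 41)**2 = 62**2 = 3844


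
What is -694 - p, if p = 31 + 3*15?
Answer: -770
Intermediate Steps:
p = 76 (p = 31 + 45 = 76)
-694 - p = -694 - 1*76 = -694 - 76 = -770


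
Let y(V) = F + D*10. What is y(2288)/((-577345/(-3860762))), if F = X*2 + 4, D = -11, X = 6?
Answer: -362911628/577345 ≈ -628.59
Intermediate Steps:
F = 16 (F = 6*2 + 4 = 12 + 4 = 16)
y(V) = -94 (y(V) = 16 - 11*10 = 16 - 110 = -94)
y(2288)/((-577345/(-3860762))) = -94/((-577345/(-3860762))) = -94/((-577345*(-1/3860762))) = -94/577345/3860762 = -94*3860762/577345 = -362911628/577345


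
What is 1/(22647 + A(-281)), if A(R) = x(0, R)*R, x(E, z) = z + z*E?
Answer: 1/101608 ≈ 9.8418e-6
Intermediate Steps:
x(E, z) = z + E*z
A(R) = R**2 (A(R) = (R*(1 + 0))*R = (R*1)*R = R*R = R**2)
1/(22647 + A(-281)) = 1/(22647 + (-281)**2) = 1/(22647 + 78961) = 1/101608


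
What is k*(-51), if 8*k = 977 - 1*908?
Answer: -3519/8 ≈ -439.88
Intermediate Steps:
k = 69/8 (k = (977 - 1*908)/8 = (977 - 908)/8 = (⅛)*69 = 69/8 ≈ 8.6250)
k*(-51) = (69/8)*(-51) = -3519/8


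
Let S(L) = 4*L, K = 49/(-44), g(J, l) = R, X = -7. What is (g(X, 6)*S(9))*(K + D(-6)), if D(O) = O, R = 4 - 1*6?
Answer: 5634/11 ≈ 512.18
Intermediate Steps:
R = -2 (R = 4 - 6 = -2)
g(J, l) = -2
K = -49/44 (K = 49*(-1/44) = -49/44 ≈ -1.1136)
(g(X, 6)*S(9))*(K + D(-6)) = (-8*9)*(-49/44 - 6) = -2*36*(-313/44) = -72*(-313/44) = 5634/11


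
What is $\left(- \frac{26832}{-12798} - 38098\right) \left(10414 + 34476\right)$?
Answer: $- \frac{3647696848180}{2133} \approx -1.7101 \cdot 10^{9}$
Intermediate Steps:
$\left(- \frac{26832}{-12798} - 38098\right) \left(10414 + 34476\right) = \left(\left(-26832\right) \left(- \frac{1}{12798}\right) - 38098\right) 44890 = \left(\frac{4472}{2133} - 38098\right) 44890 = \left(- \frac{81258562}{2133}\right) 44890 = - \frac{3647696848180}{2133}$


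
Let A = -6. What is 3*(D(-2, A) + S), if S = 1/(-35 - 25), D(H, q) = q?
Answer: -361/20 ≈ -18.050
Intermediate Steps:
S = -1/60 (S = 1/(-60) = -1/60 ≈ -0.016667)
3*(D(-2, A) + S) = 3*(-6 - 1/60) = 3*(-361/60) = -361/20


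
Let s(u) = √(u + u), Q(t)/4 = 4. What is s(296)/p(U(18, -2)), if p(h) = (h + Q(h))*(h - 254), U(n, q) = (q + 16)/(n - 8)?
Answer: -100*√37/109881 ≈ -0.0055358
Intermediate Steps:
Q(t) = 16 (Q(t) = 4*4 = 16)
U(n, q) = (16 + q)/(-8 + n)
p(h) = (-254 + h)*(16 + h) (p(h) = (h + 16)*(h - 254) = (16 + h)*(-254 + h) = (-254 + h)*(16 + h))
s(u) = √2*√u (s(u) = √(2*u) = √2*√u)
s(296)/p(U(18, -2)) = (√2*√296)/(-4064 + ((16 - 2)/(-8 + 18))² - 238*(16 - 2)/(-8 + 18)) = (√2*(2*√74))/(-4064 + (14/10)² - 238*14/10) = (4*√37)/(-4064 + ((⅒)*14)² - 119*14/5) = (4*√37)/(-4064 + (7/5)² - 238*7/5) = (4*√37)/(-4064 + 49/25 - 1666/5) = (4*√37)/(-109881/25) = (4*√37)*(-25/109881) = -100*√37/109881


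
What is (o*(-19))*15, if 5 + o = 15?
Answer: -2850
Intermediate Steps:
o = 10 (o = -5 + 15 = 10)
(o*(-19))*15 = (10*(-19))*15 = -190*15 = -2850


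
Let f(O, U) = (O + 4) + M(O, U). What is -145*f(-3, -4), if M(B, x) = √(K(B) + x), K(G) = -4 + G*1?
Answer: -145 - 145*I*√11 ≈ -145.0 - 480.91*I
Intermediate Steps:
K(G) = -4 + G
M(B, x) = √(-4 + B + x) (M(B, x) = √((-4 + B) + x) = √(-4 + B + x))
f(O, U) = 4 + O + √(-4 + O + U) (f(O, U) = (O + 4) + √(-4 + O + U) = (4 + O) + √(-4 + O + U) = 4 + O + √(-4 + O + U))
-145*f(-3, -4) = -145*(4 - 3 + √(-4 - 3 - 4)) = -145*(4 - 3 + √(-11)) = -145*(4 - 3 + I*√11) = -145*(1 + I*√11) = -145 - 145*I*√11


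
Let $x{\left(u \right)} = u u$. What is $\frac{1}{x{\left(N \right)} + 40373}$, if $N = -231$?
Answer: $\frac{1}{93734} \approx 1.0668 \cdot 10^{-5}$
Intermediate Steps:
$x{\left(u \right)} = u^{2}$
$\frac{1}{x{\left(N \right)} + 40373} = \frac{1}{\left(-231\right)^{2} + 40373} = \frac{1}{53361 + 40373} = \frac{1}{93734}$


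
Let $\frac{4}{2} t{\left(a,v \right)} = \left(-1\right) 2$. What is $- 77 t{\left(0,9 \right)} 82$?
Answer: $6314$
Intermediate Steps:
$t{\left(a,v \right)} = -1$ ($t{\left(a,v \right)} = \frac{\left(-1\right) 2}{2} = \frac{1}{2} \left(-2\right) = -1$)
$- 77 t{\left(0,9 \right)} 82 = \left(-77\right) \left(-1\right) 82 = 77 \cdot 82 = 6314$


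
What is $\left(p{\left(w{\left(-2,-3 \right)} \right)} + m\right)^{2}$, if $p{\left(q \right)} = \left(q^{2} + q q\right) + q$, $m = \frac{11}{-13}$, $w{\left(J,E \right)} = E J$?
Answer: $\frac{1006009}{169} \approx 5952.7$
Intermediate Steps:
$m = - \frac{11}{13}$ ($m = 11 \left(- \frac{1}{13}\right) = - \frac{11}{13} \approx -0.84615$)
$p{\left(q \right)} = q + 2 q^{2}$ ($p{\left(q \right)} = \left(q^{2} + q^{2}\right) + q = 2 q^{2} + q = q + 2 q^{2}$)
$\left(p{\left(w{\left(-2,-3 \right)} \right)} + m\right)^{2} = \left(\left(-3\right) \left(-2\right) \left(1 + 2 \left(\left(-3\right) \left(-2\right)\right)\right) - \frac{11}{13}\right)^{2} = \left(6 \left(1 + 2 \cdot 6\right) - \frac{11}{13}\right)^{2} = \left(6 \left(1 + 12\right) - \frac{11}{13}\right)^{2} = \left(6 \cdot 13 - \frac{11}{13}\right)^{2} = \left(78 - \frac{11}{13}\right)^{2} = \left(\frac{1003}{13}\right)^{2} = \frac{1006009}{169}$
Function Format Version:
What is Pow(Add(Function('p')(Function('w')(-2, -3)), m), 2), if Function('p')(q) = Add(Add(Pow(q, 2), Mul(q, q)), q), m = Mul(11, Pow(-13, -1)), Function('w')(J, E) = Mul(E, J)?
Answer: Rational(1006009, 169) ≈ 5952.7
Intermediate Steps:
m = Rational(-11, 13) (m = Mul(11, Rational(-1, 13)) = Rational(-11, 13) ≈ -0.84615)
Function('p')(q) = Add(q, Mul(2, Pow(q, 2))) (Function('p')(q) = Add(Add(Pow(q, 2), Pow(q, 2)), q) = Add(Mul(2, Pow(q, 2)), q) = Add(q, Mul(2, Pow(q, 2))))
Pow(Add(Function('p')(Function('w')(-2, -3)), m), 2) = Pow(Add(Mul(Mul(-3, -2), Add(1, Mul(2, Mul(-3, -2)))), Rational(-11, 13)), 2) = Pow(Add(Mul(6, Add(1, Mul(2, 6))), Rational(-11, 13)), 2) = Pow(Add(Mul(6, Add(1, 12)), Rational(-11, 13)), 2) = Pow(Add(Mul(6, 13), Rational(-11, 13)), 2) = Pow(Add(78, Rational(-11, 13)), 2) = Pow(Rational(1003, 13), 2) = Rational(1006009, 169)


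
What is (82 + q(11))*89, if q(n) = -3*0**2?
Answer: 7298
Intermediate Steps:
q(n) = 0 (q(n) = -3*0 = 0)
(82 + q(11))*89 = (82 + 0)*89 = 82*89 = 7298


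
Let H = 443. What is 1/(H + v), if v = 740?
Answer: 1/1183 ≈ 0.00084531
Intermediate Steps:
1/(H + v) = 1/(443 + 740) = 1/1183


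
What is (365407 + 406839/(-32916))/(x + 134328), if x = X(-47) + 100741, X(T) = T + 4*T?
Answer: 1336369997/858866216 ≈ 1.5560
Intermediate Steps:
X(T) = 5*T
x = 100506 (x = 5*(-47) + 100741 = -235 + 100741 = 100506)
(365407 + 406839/(-32916))/(x + 134328) = (365407 + 406839/(-32916))/(100506 + 134328) = (365407 + 406839*(-1/32916))/234834 = (365407 - 135613/10972)*(1/234834) = (4009109991/10972)*(1/234834) = 1336369997/858866216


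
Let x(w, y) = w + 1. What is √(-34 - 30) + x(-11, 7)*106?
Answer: -1060 + 8*I ≈ -1060.0 + 8.0*I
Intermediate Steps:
x(w, y) = 1 + w
√(-34 - 30) + x(-11, 7)*106 = √(-34 - 30) + (1 - 11)*106 = √(-64) - 10*106 = 8*I - 1060 = -1060 + 8*I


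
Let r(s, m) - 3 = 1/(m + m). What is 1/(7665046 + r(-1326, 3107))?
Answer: 6214/47630614487 ≈ 1.3046e-7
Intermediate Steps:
r(s, m) = 3 + 1/(2*m) (r(s, m) = 3 + 1/(m + m) = 3 + 1/(2*m))
1/(7665046 + r(-1326, 3107)) = 1/(7665046 + (3 + (½)/3107)) = 1/(7665046 + (3 + (½)*(1/3107))) = 1/(7665046 + (3 + 1/6214)) = 1/(7665046 + 18643/6214) = 1/(47630614487/6214) = 6214/47630614487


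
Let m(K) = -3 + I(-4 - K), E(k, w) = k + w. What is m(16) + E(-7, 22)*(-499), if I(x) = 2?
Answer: -7486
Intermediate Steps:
m(K) = -1 (m(K) = -3 + 2 = -1)
m(16) + E(-7, 22)*(-499) = -1 + (-7 + 22)*(-499) = -1 + 15*(-499) = -1 - 7485 = -7486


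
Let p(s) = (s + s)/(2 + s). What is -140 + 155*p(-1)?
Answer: -450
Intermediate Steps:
p(s) = 2*s/(2 + s) (p(s) = (2*s)/(2 + s) = 2*s/(2 + s))
-140 + 155*p(-1) = -140 + 155*(2*(-1)/(2 - 1)) = -140 + 155*(2*(-1)/1) = -140 + 155*(2*(-1)*1) = -140 + 155*(-2) = -140 - 310 = -450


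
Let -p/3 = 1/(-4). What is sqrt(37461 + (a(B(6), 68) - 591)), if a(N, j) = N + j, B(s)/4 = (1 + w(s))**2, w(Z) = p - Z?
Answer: 3*sqrt(16449)/2 ≈ 192.38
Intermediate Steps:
p = 3/4 (p = -3/(-4) = -3*(-1/4) = 3/4 ≈ 0.75000)
w(Z) = 3/4 - Z
B(s) = 4*(7/4 - s)**2 (B(s) = 4*(1 + (3/4 - s))**2 = 4*(7/4 - s)**2)
sqrt(37461 + (a(B(6), 68) - 591)) = sqrt(37461 + (((-7 + 4*6)**2/4 + 68) - 591)) = sqrt(37461 + (((-7 + 24)**2/4 + 68) - 591)) = sqrt(37461 + (((1/4)*17**2 + 68) - 591)) = sqrt(37461 + (((1/4)*289 + 68) - 591)) = sqrt(37461 + ((289/4 + 68) - 591)) = sqrt(37461 + (561/4 - 591)) = sqrt(37461 - 1803/4) = sqrt(148041/4) = 3*sqrt(16449)/2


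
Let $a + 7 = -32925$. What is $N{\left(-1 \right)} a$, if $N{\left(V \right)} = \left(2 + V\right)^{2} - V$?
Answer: $-65864$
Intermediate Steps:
$a = -32932$ ($a = -7 - 32925 = -32932$)
$N{\left(-1 \right)} a = \left(\left(2 - 1\right)^{2} - -1\right) \left(-32932\right) = \left(1^{2} + 1\right) \left(-32932\right) = \left(1 + 1\right) \left(-32932\right) = 2 \left(-32932\right) = -65864$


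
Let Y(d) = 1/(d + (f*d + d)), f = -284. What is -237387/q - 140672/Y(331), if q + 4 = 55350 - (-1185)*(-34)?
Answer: 197694401048757/15056 ≈ 1.3131e+10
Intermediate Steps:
q = 15056 (q = -4 + (55350 - (-1185)*(-34)) = -4 + (55350 - 1*40290) = -4 + (55350 - 40290) = -4 + 15060 = 15056)
Y(d) = -1/(282*d) (Y(d) = 1/(d + (-284*d + d)) = 1/(d - 283*d) = 1/(-282*d) = -1/(282*d))
-237387/q - 140672/Y(331) = -237387/15056 - 140672/((-1/282/331)) = -237387*1/15056 - 140672/((-1/282*1/331)) = -237387/15056 - 140672/(-1/93342) = -237387/15056 - 140672*(-93342) = -237387/15056 + 13130605824 = 197694401048757/15056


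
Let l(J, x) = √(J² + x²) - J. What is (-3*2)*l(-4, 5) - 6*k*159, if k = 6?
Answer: -5748 - 6*√41 ≈ -5786.4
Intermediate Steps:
(-3*2)*l(-4, 5) - 6*k*159 = (-3*2)*(√((-4)² + 5²) - 1*(-4)) - 6*6*159 = -6*(√(16 + 25) + 4) - 36*159 = -6*(√41 + 4) - 5724 = -6*(4 + √41) - 5724 = (-24 - 6*√41) - 5724 = -5748 - 6*√41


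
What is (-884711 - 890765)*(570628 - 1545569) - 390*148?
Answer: 1730984289196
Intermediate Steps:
(-884711 - 890765)*(570628 - 1545569) - 390*148 = -1775476*(-974941) - 57720 = 1730984346916 - 57720 = 1730984289196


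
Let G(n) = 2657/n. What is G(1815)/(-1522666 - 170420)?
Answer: -2657/3072951090 ≈ -8.6464e-7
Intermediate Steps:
G(1815)/(-1522666 - 170420) = (2657/1815)/(-1522666 - 170420) = (2657*(1/1815))/(-1693086) = (2657/1815)*(-1/1693086) = -2657/3072951090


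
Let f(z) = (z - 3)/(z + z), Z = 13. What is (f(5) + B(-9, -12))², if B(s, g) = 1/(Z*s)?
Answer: 12544/342225 ≈ 0.036654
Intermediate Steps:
f(z) = (-3 + z)/(2*z) (f(z) = (-3 + z)/((2*z)) = (-3 + z)*(1/(2*z)) = (-3 + z)/(2*z))
B(s, g) = 1/(13*s)
(f(5) + B(-9, -12))² = ((½)*(-3 + 5)/5 + (1/13)/(-9))² = ((½)*(⅕)*2 + (1/13)*(-⅑))² = (⅕ - 1/117)² = (112/585)² = 12544/342225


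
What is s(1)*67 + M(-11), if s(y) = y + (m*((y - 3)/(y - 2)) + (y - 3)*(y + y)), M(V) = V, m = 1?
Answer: -78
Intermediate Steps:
s(y) = y + (-3 + y)/(-2 + y) + 2*y*(-3 + y) (s(y) = y + (1*((y - 3)/(y - 2)) + (y - 3)*(y + y)) = y + (1*((-3 + y)/(-2 + y)) + (-3 + y)*(2*y)) = y + (1*((-3 + y)/(-2 + y)) + 2*y*(-3 + y)) = y + ((-3 + y)/(-2 + y) + 2*y*(-3 + y)) = y + (-3 + y)/(-2 + y) + 2*y*(-3 + y))
s(1)*67 + M(-11) = ((-3 - 9*1² + 2*1³ + 11*1)/(-2 + 1))*67 - 11 = ((-3 - 9*1 + 2*1 + 11)/(-1))*67 - 11 = -(-3 - 9 + 2 + 11)*67 - 11 = -1*1*67 - 11 = -1*67 - 11 = -67 - 11 = -78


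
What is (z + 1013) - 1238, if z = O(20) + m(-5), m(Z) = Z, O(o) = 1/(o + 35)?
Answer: -12649/55 ≈ -229.98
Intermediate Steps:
O(o) = 1/(35 + o)
z = -274/55 (z = 1/(35 + 20) - 5 = 1/55 - 5 = -274/55 ≈ -4.9818)
(z + 1013) - 1238 = (-274/55 + 1013) - 1238 = 55441/55 - 1238 = -12649/55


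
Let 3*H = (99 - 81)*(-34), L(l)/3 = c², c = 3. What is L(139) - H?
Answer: 231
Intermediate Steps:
L(l) = 27 (L(l) = 3*3² = 3*9 = 27)
H = -204 (H = ((99 - 81)*(-34))/3 = (18*(-34))/3 = (⅓)*(-612) = -204)
L(139) - H = 27 - 1*(-204) = 27 + 204 = 231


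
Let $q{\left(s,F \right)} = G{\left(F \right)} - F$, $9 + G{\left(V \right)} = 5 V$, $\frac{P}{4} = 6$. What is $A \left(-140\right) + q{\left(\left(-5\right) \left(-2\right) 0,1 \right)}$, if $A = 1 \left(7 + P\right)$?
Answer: $-4345$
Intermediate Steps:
$P = 24$ ($P = 4 \cdot 6 = 24$)
$A = 31$ ($A = 1 \left(7 + 24\right) = 1 \cdot 31 = 31$)
$G{\left(V \right)} = -9 + 5 V$
$q{\left(s,F \right)} = -9 + 4 F$ ($q{\left(s,F \right)} = \left(-9 + 5 F\right) - F = -9 + 4 F$)
$A \left(-140\right) + q{\left(\left(-5\right) \left(-2\right) 0,1 \right)} = 31 \left(-140\right) + \left(-9 + 4 \cdot 1\right) = -4340 + \left(-9 + 4\right) = -4340 - 5 = -4345$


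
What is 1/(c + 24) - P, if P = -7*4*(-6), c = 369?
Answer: -66023/393 ≈ -168.00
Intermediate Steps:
P = 168 (P = -28*(-6) = 168)
1/(c + 24) - P = 1/(369 + 24) - 1*168 = 1/393 - 168 = -66023/393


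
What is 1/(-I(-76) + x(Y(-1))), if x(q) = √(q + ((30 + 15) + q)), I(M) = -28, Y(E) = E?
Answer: 28/741 - √43/741 ≈ 0.028937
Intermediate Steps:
x(q) = √(45 + 2*q) (x(q) = √(q + (45 + q)) = √(45 + 2*q))
1/(-I(-76) + x(Y(-1))) = 1/(-1*(-28) + √(45 + 2*(-1))) = 1/(28 + √(45 - 2)) = 1/(28 + √43)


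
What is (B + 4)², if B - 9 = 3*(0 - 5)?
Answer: 4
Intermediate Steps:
B = -6 (B = 9 + 3*(0 - 5) = 9 + 3*(-5) = 9 - 15 = -6)
(B + 4)² = (-6 + 4)² = (-2)² = 4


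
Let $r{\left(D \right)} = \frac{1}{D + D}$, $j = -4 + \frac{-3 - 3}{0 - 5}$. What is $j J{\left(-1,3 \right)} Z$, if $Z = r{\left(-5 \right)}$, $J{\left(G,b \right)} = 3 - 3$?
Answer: $0$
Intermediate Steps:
$J{\left(G,b \right)} = 0$ ($J{\left(G,b \right)} = 3 - 3 = 0$)
$j = - \frac{14}{5}$ ($j = -4 - \frac{6}{-5} = -4 - - \frac{6}{5} = -4 + \frac{6}{5} = - \frac{14}{5} \approx -2.8$)
$r{\left(D \right)} = \frac{1}{2 D}$
$Z = - \frac{1}{10}$ ($Z = \frac{1}{2 \left(-5\right)} = \frac{1}{2} \left(- \frac{1}{5}\right) = - \frac{1}{10} \approx -0.1$)
$j J{\left(-1,3 \right)} Z = \left(- \frac{14}{5}\right) 0 \left(- \frac{1}{10}\right) = 0 \left(- \frac{1}{10}\right) = 0$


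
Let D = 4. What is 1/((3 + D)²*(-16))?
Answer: -1/784 ≈ -0.0012755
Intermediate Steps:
1/((3 + D)²*(-16)) = 1/((3 + 4)²*(-16)) = 1/(7²*(-16)) = 1/(49*(-16)) = 1/(-784) = -1/784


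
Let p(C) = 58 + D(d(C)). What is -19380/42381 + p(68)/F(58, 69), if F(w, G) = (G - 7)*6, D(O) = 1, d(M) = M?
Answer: -10259/34348 ≈ -0.29868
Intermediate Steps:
F(w, G) = -42 + 6*G (F(w, G) = (-7 + G)*6 = -42 + 6*G)
p(C) = 59 (p(C) = 58 + 1 = 59)
-19380/42381 + p(68)/F(58, 69) = -19380/42381 + 59/(-42 + 6*69) = -19380*1/42381 + 59/(-42 + 414) = -380/831 + 59/372 = -10259/34348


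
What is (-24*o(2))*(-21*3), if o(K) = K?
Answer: 3024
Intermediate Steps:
(-24*o(2))*(-21*3) = (-24*2)*(-21*3) = -48*(-63) = 3024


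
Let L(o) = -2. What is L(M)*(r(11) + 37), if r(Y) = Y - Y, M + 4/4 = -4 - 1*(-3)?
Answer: -74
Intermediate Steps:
M = -2 (M = -1 + (-4 - 1*(-3)) = -1 + (-4 + 3) = -1 - 1 = -2)
r(Y) = 0
L(M)*(r(11) + 37) = -2*(0 + 37) = -2*37 = -74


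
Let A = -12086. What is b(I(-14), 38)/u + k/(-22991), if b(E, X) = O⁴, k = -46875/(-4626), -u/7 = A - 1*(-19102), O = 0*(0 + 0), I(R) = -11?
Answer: -15625/35452122 ≈ -0.00044074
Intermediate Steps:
O = 0 (O = 0*0 = 0)
u = -49112 (u = -7*(-12086 - 1*(-19102)) = -7*(-12086 + 19102) = -7*7016 = -49112)
k = 15625/1542 (k = -46875*(-1/4626) = 15625/1542 ≈ 10.133)
b(E, X) = 0 (b(E, X) = 0⁴ = 0)
b(I(-14), 38)/u + k/(-22991) = 0/(-49112) + (15625/1542)/(-22991) = 0*(-1/49112) + (15625/1542)*(-1/22991) = 0 - 15625/35452122 = -15625/35452122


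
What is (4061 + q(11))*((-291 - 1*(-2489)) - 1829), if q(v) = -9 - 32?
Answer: 1483380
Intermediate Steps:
q(v) = -41
(4061 + q(11))*((-291 - 1*(-2489)) - 1829) = (4061 - 41)*((-291 - 1*(-2489)) - 1829) = 4020*((-291 + 2489) - 1829) = 4020*(2198 - 1829) = 4020*369 = 1483380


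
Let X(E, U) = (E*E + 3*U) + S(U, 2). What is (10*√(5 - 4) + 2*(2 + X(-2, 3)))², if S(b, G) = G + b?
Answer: 2500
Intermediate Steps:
X(E, U) = 2 + E² + 4*U (X(E, U) = (E*E + 3*U) + (2 + U) = (E² + 3*U) + (2 + U) = 2 + E² + 4*U)
(10*√(5 - 4) + 2*(2 + X(-2, 3)))² = (10*√(5 - 4) + 2*(2 + (2 + (-2)² + 4*3)))² = (10*√1 + 2*(2 + (2 + 4 + 12)))² = (10*1 + 2*(2 + 18))² = (10 + 2*20)² = (10 + 40)² = 50² = 2500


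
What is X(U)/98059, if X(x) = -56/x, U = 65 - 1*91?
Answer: 28/1274767 ≈ 2.1965e-5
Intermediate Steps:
U = -26 (U = 65 - 91 = -26)
X(U)/98059 = -56/(-26)/98059 = -56*(-1/26)*(1/98059) = (28/13)*(1/98059) = 28/1274767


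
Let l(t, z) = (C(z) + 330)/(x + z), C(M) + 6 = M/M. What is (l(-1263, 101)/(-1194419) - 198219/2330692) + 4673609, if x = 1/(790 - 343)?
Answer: 10489250232942134662343/2244357716664934 ≈ 4.6736e+6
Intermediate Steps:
C(M) = -5 (C(M) = -6 + M/M = -6 + 1 = -5)
x = 1/447 ≈ 0.0022371
l(t, z) = 325/(1/447 + z) (l(t, z) = (-5 + 330)/(1/447 + z) = 325/(1/447 + z))
(l(-1263, 101)/(-1194419) - 198219/2330692) + 4673609 = ((145275/(1 + 447*101))/(-1194419) - 198219/2330692) + 4673609 = ((145275/(1 + 45147))*(-1/1194419) - 198219*1/2330692) + 4673609 = ((145275/45148)*(-1/1194419) - 28317/332956) + 4673609 = (-145275/53925629012 - 28317/332956) + 4673609 = -190882550864463/2244357716664934 + 4673609 = 10489250232942134662343/2244357716664934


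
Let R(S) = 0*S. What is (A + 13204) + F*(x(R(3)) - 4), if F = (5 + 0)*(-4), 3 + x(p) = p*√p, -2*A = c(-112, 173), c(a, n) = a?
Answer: 13400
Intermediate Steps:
R(S) = 0
A = 56 (A = -½*(-112) = 56)
x(p) = -3 + p^(3/2) (x(p) = -3 + p*√p = -3 + p^(3/2))
F = -20 (F = 5*(-4) = -20)
(A + 13204) + F*(x(R(3)) - 4) = (56 + 13204) - 20*((-3 + 0^(3/2)) - 4) = 13260 - 20*((-3 + 0) - 4) = 13260 - 20*(-3 - 4) = 13260 - 20*(-7) = 13260 + 140 = 13400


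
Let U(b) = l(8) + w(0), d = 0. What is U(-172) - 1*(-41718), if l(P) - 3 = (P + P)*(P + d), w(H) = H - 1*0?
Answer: 41849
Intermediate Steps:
w(H) = H (w(H) = H + 0 = H)
l(P) = 3 + 2*P**2 (l(P) = 3 + (P + P)*(P + 0) = 3 + (2*P)*P = 3 + 2*P**2)
U(b) = 131 (U(b) = (3 + 2*8**2) + 0 = (3 + 2*64) + 0 = (3 + 128) + 0 = 131 + 0 = 131)
U(-172) - 1*(-41718) = 131 - 1*(-41718) = 131 + 41718 = 41849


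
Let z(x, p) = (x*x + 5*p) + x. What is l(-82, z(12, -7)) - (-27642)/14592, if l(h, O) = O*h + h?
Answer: -24325121/2432 ≈ -10002.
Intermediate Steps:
z(x, p) = x + x² + 5*p (z(x, p) = (x² + 5*p) + x = x + x² + 5*p)
l(h, O) = h + O*h
l(-82, z(12, -7)) - (-27642)/14592 = -82*(1 + (12 + 12² + 5*(-7))) - (-27642)/14592 = -82*(1 + (12 + 144 - 35)) - (-27642)/14592 = -82*(1 + 121) - 1*(-4607/2432) = -82*122 + 4607/2432 = -10004 + 4607/2432 = -24325121/2432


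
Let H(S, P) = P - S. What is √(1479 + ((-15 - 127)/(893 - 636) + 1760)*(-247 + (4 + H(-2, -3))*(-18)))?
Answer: 5*I*√1395257883/257 ≈ 726.71*I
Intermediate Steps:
√(1479 + ((-15 - 127)/(893 - 636) + 1760)*(-247 + (4 + H(-2, -3))*(-18))) = √(1479 + ((-15 - 127)/(893 - 636) + 1760)*(-247 + (4 + (-3 - 1*(-2)))*(-18))) = √(1479 + (-142/257 + 1760)*(-247 + (4 + (-3 + 2))*(-18))) = √(1479 + (-142*1/257 + 1760)*(-247 + (4 - 1)*(-18))) = √(1479 + (-142/257 + 1760)*(-247 + 3*(-18))) = √(1479 + 452178*(-247 - 54)/257) = √(1479 + (452178/257)*(-301)) = √(1479 - 136105578/257) = √(-135725475/257) = 5*I*√1395257883/257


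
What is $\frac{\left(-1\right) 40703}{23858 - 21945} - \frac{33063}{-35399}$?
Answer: $- \frac{1377595978}{67718287} \approx -20.343$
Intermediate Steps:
$\frac{\left(-1\right) 40703}{23858 - 21945} - \frac{33063}{-35399} = - \frac{40703}{1913} - - \frac{33063}{35399} = \left(-40703\right) \frac{1}{1913} + \frac{33063}{35399} = - \frac{40703}{1913} + \frac{33063}{35399} = - \frac{1377595978}{67718287}$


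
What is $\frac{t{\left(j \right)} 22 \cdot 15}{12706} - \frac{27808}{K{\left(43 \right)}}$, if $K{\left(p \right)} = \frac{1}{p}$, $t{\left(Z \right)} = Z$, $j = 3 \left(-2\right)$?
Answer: $- \frac{7596562622}{6353} \approx -1.1957 \cdot 10^{6}$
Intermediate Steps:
$j = -6$
$\frac{t{\left(j \right)} 22 \cdot 15}{12706} - \frac{27808}{K{\left(43 \right)}} = \frac{\left(-6\right) 22 \cdot 15}{12706} - \frac{27808}{\frac{1}{43}} = \left(-132\right) 15 \cdot \frac{1}{12706} - 27808 \frac{1}{\frac{1}{43}} = \left(-1980\right) \frac{1}{12706} - 1195744 = - \frac{990}{6353} - 1195744 = - \frac{7596562622}{6353}$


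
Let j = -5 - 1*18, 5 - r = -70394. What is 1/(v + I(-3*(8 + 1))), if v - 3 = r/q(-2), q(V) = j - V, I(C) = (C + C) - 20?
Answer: -3/10270 ≈ -0.00029211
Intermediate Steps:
r = 70399 (r = 5 - 1*(-70394) = 5 + 70394 = 70399)
j = -23 (j = -5 - 18 = -23)
I(C) = -20 + 2*C (I(C) = 2*C - 20 = -20 + 2*C)
q(V) = -23 - V
v = -10048/3 (v = 3 + 70399/(-23 - 1*(-2)) = 3 + 70399/(-23 + 2) = 3 + 70399/(-21) = 3 + 70399*(-1/21) = 3 - 10057/3 = -10048/3 ≈ -3349.3)
1/(v + I(-3*(8 + 1))) = 1/(-10048/3 + (-20 + 2*(-3*(8 + 1)))) = 1/(-10048/3 + (-20 + 2*(-3*9))) = 1/(-10048/3 + (-20 + 2*(-27))) = 1/(-10048/3 + (-20 - 54)) = 1/(-10048/3 - 74) = 1/(-10270/3) = -3/10270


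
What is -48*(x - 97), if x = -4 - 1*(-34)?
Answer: 3216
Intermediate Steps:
x = 30 (x = -4 + 34 = 30)
-48*(x - 97) = -48*(30 - 97) = -48*(-67) = 3216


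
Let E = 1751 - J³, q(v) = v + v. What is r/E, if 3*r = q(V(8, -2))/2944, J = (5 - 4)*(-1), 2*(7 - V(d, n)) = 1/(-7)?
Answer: 11/12035072 ≈ 9.1399e-7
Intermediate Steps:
V(d, n) = 99/14 (V(d, n) = 7 - ½/(-7) = 7 - ½*(-⅐) = 7 + 1/14 = 99/14)
J = -1 (J = 1*(-1) = -1)
q(v) = 2*v
r = 33/20608 (r = ((2*(99/14))/2944)/3 = ((99/7)*(1/2944))/3 = (⅓)*(99/20608) = 33/20608 ≈ 0.0016013)
E = 1752 (E = 1751 - 1*(-1)³ = 1751 - 1*(-1) = 1751 + 1 = 1752)
r/E = (33/20608)/1752 = (33/20608)*(1/1752) = 11/12035072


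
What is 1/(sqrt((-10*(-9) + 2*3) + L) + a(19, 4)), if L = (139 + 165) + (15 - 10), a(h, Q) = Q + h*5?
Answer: 11/1044 - sqrt(5)/1044 ≈ 0.0083946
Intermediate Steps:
a(h, Q) = Q + 5*h
L = 309 (L = 304 + 5 = 309)
1/(sqrt((-10*(-9) + 2*3) + L) + a(19, 4)) = 1/(sqrt((-10*(-9) + 2*3) + 309) + (4 + 5*19)) = 1/(sqrt((90 + 6) + 309) + (4 + 95)) = 1/(sqrt(96 + 309) + 99) = 1/(sqrt(405) + 99) = 1/(9*sqrt(5) + 99) = 1/(99 + 9*sqrt(5))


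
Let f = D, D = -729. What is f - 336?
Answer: -1065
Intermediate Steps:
f = -729
f - 336 = -729 - 336 = -1065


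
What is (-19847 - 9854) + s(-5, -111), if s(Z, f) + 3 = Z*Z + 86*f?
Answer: -39225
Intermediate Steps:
s(Z, f) = -3 + Z² + 86*f (s(Z, f) = -3 + (Z*Z + 86*f) = -3 + (Z² + 86*f) = -3 + Z² + 86*f)
(-19847 - 9854) + s(-5, -111) = (-19847 - 9854) + (-3 + (-5)² + 86*(-111)) = -29701 + (-3 + 25 - 9546) = -29701 - 9524 = -39225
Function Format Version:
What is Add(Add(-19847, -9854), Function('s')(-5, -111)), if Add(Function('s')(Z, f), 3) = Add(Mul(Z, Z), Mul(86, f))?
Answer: -39225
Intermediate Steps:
Function('s')(Z, f) = Add(-3, Pow(Z, 2), Mul(86, f)) (Function('s')(Z, f) = Add(-3, Add(Mul(Z, Z), Mul(86, f))) = Add(-3, Add(Pow(Z, 2), Mul(86, f))) = Add(-3, Pow(Z, 2), Mul(86, f)))
Add(Add(-19847, -9854), Function('s')(-5, -111)) = Add(Add(-19847, -9854), Add(-3, Pow(-5, 2), Mul(86, -111))) = Add(-29701, Add(-3, 25, -9546)) = Add(-29701, -9524) = -39225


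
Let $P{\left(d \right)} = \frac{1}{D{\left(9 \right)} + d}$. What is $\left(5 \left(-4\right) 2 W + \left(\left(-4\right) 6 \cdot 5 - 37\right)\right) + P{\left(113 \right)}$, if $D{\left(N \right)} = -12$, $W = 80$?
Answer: $- \frac{339056}{101} \approx -3357.0$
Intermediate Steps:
$P{\left(d \right)} = \frac{1}{-12 + d}$
$\left(5 \left(-4\right) 2 W + \left(\left(-4\right) 6 \cdot 5 - 37\right)\right) + P{\left(113 \right)} = \left(5 \left(-4\right) 2 \cdot 80 + \left(\left(-4\right) 6 \cdot 5 - 37\right)\right) + \frac{1}{-12 + 113} = \left(\left(-20\right) 2 \cdot 80 - 157\right) + \frac{1}{101} = \left(\left(-40\right) 80 - 157\right) + \frac{1}{101} = \left(-3200 - 157\right) + \frac{1}{101} = -3357 + \frac{1}{101} = - \frac{339056}{101}$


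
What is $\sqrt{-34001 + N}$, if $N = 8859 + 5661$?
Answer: $11 i \sqrt{161} \approx 139.57 i$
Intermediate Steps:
$N = 14520$
$\sqrt{-34001 + N} = \sqrt{-34001 + 14520} = \sqrt{-19481} = 11 i \sqrt{161}$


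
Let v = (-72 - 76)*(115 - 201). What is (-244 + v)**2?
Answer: 155850256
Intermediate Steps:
v = 12728 (v = -148*(-86) = 12728)
(-244 + v)**2 = (-244 + 12728)**2 = 12484**2 = 155850256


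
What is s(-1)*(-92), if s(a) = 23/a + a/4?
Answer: 2139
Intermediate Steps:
s(a) = 23/a + a/4 (s(a) = 23/a + a*(¼) = 23/a + a/4)
s(-1)*(-92) = (23/(-1) + (¼)*(-1))*(-92) = (23*(-1) - ¼)*(-92) = (-23 - ¼)*(-92) = -93/4*(-92) = 2139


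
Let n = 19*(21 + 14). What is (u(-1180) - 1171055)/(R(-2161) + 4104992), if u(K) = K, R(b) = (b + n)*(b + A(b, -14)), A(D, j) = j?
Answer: -1172235/7358792 ≈ -0.15930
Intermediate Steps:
n = 665 (n = 19*35 = 665)
R(b) = (-14 + b)*(665 + b) (R(b) = (b + 665)*(b - 14) = (665 + b)*(-14 + b) = (-14 + b)*(665 + b))
(u(-1180) - 1171055)/(R(-2161) + 4104992) = (-1180 - 1171055)/((-9310 + (-2161)**2 + 651*(-2161)) + 4104992) = -1172235/((-9310 + 4669921 - 1406811) + 4104992) = -1172235/(3253800 + 4104992) = -1172235/7358792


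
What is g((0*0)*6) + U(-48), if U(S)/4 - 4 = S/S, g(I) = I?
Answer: 20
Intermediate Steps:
U(S) = 20 (U(S) = 16 + 4*(S/S) = 16 + 4*1 = 16 + 4 = 20)
g((0*0)*6) + U(-48) = (0*0)*6 + 20 = 0*6 + 20 = 0 + 20 = 20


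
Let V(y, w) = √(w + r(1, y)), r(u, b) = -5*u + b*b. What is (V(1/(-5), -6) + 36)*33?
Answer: 1188 + 33*I*√274/5 ≈ 1188.0 + 109.25*I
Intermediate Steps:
r(u, b) = b² - 5*u (r(u, b) = -5*u + b² = b² - 5*u)
V(y, w) = √(-5 + w + y²) (V(y, w) = √(w + (y² - 5*1)) = √(w + (y² - 5)) = √(w + (-5 + y²)) = √(-5 + w + y²))
(V(1/(-5), -6) + 36)*33 = (√(-5 - 6 + (1/(-5))²) + 36)*33 = (√(-5 - 6 + (-⅕)²) + 36)*33 = (√(-5 - 6 + 1/25) + 36)*33 = (√(-274/25) + 36)*33 = (I*√274/5 + 36)*33 = (36 + I*√274/5)*33 = 1188 + 33*I*√274/5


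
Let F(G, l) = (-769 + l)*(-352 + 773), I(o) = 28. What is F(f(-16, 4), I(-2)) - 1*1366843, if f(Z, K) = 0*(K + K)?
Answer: -1678804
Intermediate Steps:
f(Z, K) = 0 (f(Z, K) = 0*(2*K) = 0)
F(G, l) = -323749 + 421*l (F(G, l) = (-769 + l)*421 = -323749 + 421*l)
F(f(-16, 4), I(-2)) - 1*1366843 = (-323749 + 421*28) - 1*1366843 = (-323749 + 11788) - 1366843 = -311961 - 1366843 = -1678804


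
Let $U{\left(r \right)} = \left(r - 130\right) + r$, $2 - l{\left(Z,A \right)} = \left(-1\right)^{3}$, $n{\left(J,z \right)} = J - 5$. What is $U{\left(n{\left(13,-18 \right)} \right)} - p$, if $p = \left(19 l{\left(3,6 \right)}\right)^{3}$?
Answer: $-185307$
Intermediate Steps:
$n{\left(J,z \right)} = -5 + J$
$l{\left(Z,A \right)} = 3$ ($l{\left(Z,A \right)} = 2 - \left(-1\right)^{3} = 2 - -1 = 2 + 1 = 3$)
$p = 185193$ ($p = \left(19 \cdot 3\right)^{3} = 57^{3} = 185193$)
$U{\left(r \right)} = -130 + 2 r$ ($U{\left(r \right)} = \left(-130 + r\right) + r = -130 + 2 r$)
$U{\left(n{\left(13,-18 \right)} \right)} - p = \left(-130 + 2 \left(-5 + 13\right)\right) - 185193 = \left(-130 + 2 \cdot 8\right) - 185193 = \left(-130 + 16\right) - 185193 = -114 - 185193 = -185307$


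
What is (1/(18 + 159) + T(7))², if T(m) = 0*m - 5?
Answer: 781456/31329 ≈ 24.944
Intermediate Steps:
T(m) = -5 (T(m) = 0 - 5 = -5)
(1/(18 + 159) + T(7))² = (1/(18 + 159) - 5)² = (1/177 - 5)² = (-884/177)² = 781456/31329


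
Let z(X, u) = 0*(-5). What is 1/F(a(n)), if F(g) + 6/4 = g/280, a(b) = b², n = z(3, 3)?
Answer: -⅔ ≈ -0.66667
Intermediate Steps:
z(X, u) = 0
n = 0
F(g) = -3/2 + g/280
1/F(a(n)) = 1/(-3/2 + (1/280)*0²) = 1/(-3/2 + (1/280)*0) = 1/(-3/2 + 0) = 1/(-3/2) = -⅔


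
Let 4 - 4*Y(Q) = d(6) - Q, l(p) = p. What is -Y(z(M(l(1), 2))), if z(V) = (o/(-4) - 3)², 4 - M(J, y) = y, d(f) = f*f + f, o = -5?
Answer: 559/64 ≈ 8.7344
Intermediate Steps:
d(f) = f + f² (d(f) = f² + f = f + f²)
M(J, y) = 4 - y
z(V) = 49/16 (z(V) = (-5/(-4) - 3)² = (-5*(-¼) - 3)² = (5/4 - 3)² = (-7/4)² = 49/16)
Y(Q) = -19/2 + Q/4 (Y(Q) = 1 - (6*(1 + 6) - Q)/4 = 1 - (6*7 - Q)/4 = 1 - (42 - Q)/4 = 1 + (-21/2 + Q/4) = -19/2 + Q/4)
-Y(z(M(l(1), 2))) = -(-19/2 + (¼)*(49/16)) = -(-19/2 + 49/64) = -1*(-559/64) = 559/64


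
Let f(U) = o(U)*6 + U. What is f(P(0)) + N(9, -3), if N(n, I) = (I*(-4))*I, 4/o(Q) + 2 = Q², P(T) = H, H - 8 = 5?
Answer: -3817/167 ≈ -22.856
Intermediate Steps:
H = 13 (H = 8 + 5 = 13)
P(T) = 13
o(Q) = 4/(-2 + Q²)
N(n, I) = -4*I² (N(n, I) = (-4*I)*I = -4*I²)
f(U) = U + 24/(-2 + U²) (f(U) = (4/(-2 + U²))*6 + U = 24/(-2 + U²) + U = U + 24/(-2 + U²))
f(P(0)) + N(9, -3) = (13 + 24/(-2 + 13²)) - 4*(-3)² = (13 + 24/(-2 + 169)) - 4*9 = (13 + 24/167) - 36 = 2195/167 - 36 = -3817/167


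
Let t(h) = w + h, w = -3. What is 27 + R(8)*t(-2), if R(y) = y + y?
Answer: -53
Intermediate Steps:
t(h) = -3 + h
R(y) = 2*y
27 + R(8)*t(-2) = 27 + (2*8)*(-3 - 2) = 27 + 16*(-5) = 27 - 80 = -53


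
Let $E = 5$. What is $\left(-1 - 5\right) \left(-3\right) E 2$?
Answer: $180$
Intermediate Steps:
$\left(-1 - 5\right) \left(-3\right) E 2 = \left(-1 - 5\right) \left(-3\right) 5 \cdot 2 = \left(-6\right) \left(-3\right) 10 = 18 \cdot 10 = 180$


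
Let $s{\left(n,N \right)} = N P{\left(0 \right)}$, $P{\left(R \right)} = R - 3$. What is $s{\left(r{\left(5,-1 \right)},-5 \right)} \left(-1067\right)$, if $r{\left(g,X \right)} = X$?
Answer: $-16005$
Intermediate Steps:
$P{\left(R \right)} = -3 + R$
$s{\left(n,N \right)} = - 3 N$ ($s{\left(n,N \right)} = N \left(-3 + 0\right) = N \left(-3\right) = - 3 N$)
$s{\left(r{\left(5,-1 \right)},-5 \right)} \left(-1067\right) = \left(-3\right) \left(-5\right) \left(-1067\right) = 15 \left(-1067\right) = -16005$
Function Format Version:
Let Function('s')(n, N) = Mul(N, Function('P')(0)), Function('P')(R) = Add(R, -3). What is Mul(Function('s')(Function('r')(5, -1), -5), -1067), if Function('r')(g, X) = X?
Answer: -16005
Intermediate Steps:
Function('P')(R) = Add(-3, R)
Function('s')(n, N) = Mul(-3, N) (Function('s')(n, N) = Mul(N, Add(-3, 0)) = Mul(N, -3) = Mul(-3, N))
Mul(Function('s')(Function('r')(5, -1), -5), -1067) = Mul(Mul(-3, -5), -1067) = Mul(15, -1067) = -16005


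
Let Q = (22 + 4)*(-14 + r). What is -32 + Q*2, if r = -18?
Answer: -1696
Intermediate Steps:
Q = -832 (Q = (22 + 4)*(-14 - 18) = 26*(-32) = -832)
-32 + Q*2 = -32 - 832*2 = -32 - 1664 = -1696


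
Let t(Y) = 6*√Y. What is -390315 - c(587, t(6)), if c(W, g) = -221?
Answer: -390094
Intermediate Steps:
-390315 - c(587, t(6)) = -390315 - 1*(-221) = -390315 + 221 = -390094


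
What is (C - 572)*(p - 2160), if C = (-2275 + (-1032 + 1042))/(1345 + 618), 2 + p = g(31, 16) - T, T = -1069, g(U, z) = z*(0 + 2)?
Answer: 7905511/13 ≈ 6.0812e+5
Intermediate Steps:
g(U, z) = 2*z (g(U, z) = z*2 = 2*z)
p = 1099 (p = -2 + (2*16 - 1*(-1069)) = -2 + (32 + 1069) = -2 + 1101 = 1099)
C = -15/13 (C = (-2275 + 10)/1963 = -2265*1/1963 = -15/13 ≈ -1.1538)
(C - 572)*(p - 2160) = (-15/13 - 572)*(1099 - 2160) = -7451/13*(-1061) = 7905511/13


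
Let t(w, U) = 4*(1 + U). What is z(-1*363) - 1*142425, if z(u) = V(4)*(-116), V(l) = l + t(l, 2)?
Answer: -144281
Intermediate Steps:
t(w, U) = 4 + 4*U
V(l) = 12 + l (V(l) = l + (4 + 4*2) = l + (4 + 8) = l + 12 = 12 + l)
z(u) = -1856 (z(u) = (12 + 4)*(-116) = 16*(-116) = -1856)
z(-1*363) - 1*142425 = -1856 - 1*142425 = -1856 - 142425 = -144281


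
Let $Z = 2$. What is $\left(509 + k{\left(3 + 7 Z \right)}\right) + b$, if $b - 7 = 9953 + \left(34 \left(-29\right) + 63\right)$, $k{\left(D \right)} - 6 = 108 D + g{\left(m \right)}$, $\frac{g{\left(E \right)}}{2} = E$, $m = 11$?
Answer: $11410$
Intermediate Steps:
$g{\left(E \right)} = 2 E$
$k{\left(D \right)} = 28 + 108 D$ ($k{\left(D \right)} = 6 + \left(108 D + 2 \cdot 11\right) = 6 + \left(108 D + 22\right) = 6 + \left(22 + 108 D\right) = 28 + 108 D$)
$b = 9037$ ($b = 7 + \left(9953 + \left(34 \left(-29\right) + 63\right)\right) = 7 + \left(9953 + \left(-986 + 63\right)\right) = 7 + \left(9953 - 923\right) = 7 + 9030 = 9037$)
$\left(509 + k{\left(3 + 7 Z \right)}\right) + b = \left(509 + \left(28 + 108 \left(3 + 7 \cdot 2\right)\right)\right) + 9037 = \left(509 + \left(28 + 108 \left(3 + 14\right)\right)\right) + 9037 = \left(509 + \left(28 + 108 \cdot 17\right)\right) + 9037 = \left(509 + \left(28 + 1836\right)\right) + 9037 = \left(509 + 1864\right) + 9037 = 2373 + 9037 = 11410$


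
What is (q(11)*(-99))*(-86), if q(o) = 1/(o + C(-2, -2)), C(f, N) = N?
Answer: 946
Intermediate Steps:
q(o) = 1/(-2 + o) (q(o) = 1/(o - 2) = 1/(-2 + o))
(q(11)*(-99))*(-86) = (-99/(-2 + 11))*(-86) = (-99/9)*(-86) = ((⅑)*(-99))*(-86) = -11*(-86) = 946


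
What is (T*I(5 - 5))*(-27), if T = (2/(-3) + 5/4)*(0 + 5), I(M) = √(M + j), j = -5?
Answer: -315*I*√5/4 ≈ -176.09*I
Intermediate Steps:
I(M) = √(-5 + M) (I(M) = √(M - 5) = √(-5 + M))
T = 35/12 (T = (2*(-⅓) + 5*(¼))*5 = (-⅔ + 5/4)*5 = (7/12)*5 = 35/12 ≈ 2.9167)
(T*I(5 - 5))*(-27) = (35*√(-5 + (5 - 5))/12)*(-27) = (35*√(-5 + 0)/12)*(-27) = (35*√(-5)/12)*(-27) = (35*(I*√5)/12)*(-27) = (35*I*√5/12)*(-27) = -315*I*√5/4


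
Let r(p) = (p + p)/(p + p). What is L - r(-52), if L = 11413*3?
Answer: 34238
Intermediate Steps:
L = 34239
r(p) = 1 (r(p) = (2*p)/((2*p)) = (2*p)*(1/(2*p)) = 1)
L - r(-52) = 34239 - 1*1 = 34239 - 1 = 34238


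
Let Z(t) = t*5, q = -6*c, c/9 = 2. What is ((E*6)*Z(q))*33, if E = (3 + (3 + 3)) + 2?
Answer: -1176120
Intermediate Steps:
c = 18 (c = 9*2 = 18)
E = 11 (E = (3 + 6) + 2 = 9 + 2 = 11)
q = -108 (q = -6*18 = -108)
Z(t) = 5*t
((E*6)*Z(q))*33 = ((11*6)*(5*(-108)))*33 = (66*(-540))*33 = -35640*33 = -1176120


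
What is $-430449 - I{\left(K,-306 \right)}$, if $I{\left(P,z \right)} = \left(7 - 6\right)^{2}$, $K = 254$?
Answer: $-430450$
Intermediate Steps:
$I{\left(P,z \right)} = 1$ ($I{\left(P,z \right)} = 1^{2} = 1$)
$-430449 - I{\left(K,-306 \right)} = -430449 - 1 = -430450$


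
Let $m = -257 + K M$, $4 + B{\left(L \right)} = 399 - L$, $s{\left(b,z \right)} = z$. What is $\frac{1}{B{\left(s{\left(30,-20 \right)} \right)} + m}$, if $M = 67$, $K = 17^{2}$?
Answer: $\frac{1}{19521} \approx 5.1227 \cdot 10^{-5}$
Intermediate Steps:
$B{\left(L \right)} = 395 - L$ ($B{\left(L \right)} = -4 - \left(-399 + L\right) = 395 - L$)
$K = 289$
$m = 19106$ ($m = -257 + 289 \cdot 67 = -257 + 19363 = 19106$)
$\frac{1}{B{\left(s{\left(30,-20 \right)} \right)} + m} = \frac{1}{\left(395 - -20\right) + 19106} = \frac{1}{\left(395 + 20\right) + 19106} = \frac{1}{415 + 19106} = \frac{1}{19521}$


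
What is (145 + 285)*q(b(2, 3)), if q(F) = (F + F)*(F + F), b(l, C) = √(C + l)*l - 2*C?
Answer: 96320 - 41280*√5 ≈ 4015.1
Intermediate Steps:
b(l, C) = -2*C + l*√(C + l) (b(l, C) = l*√(C + l) - 2*C = -2*C + l*√(C + l))
q(F) = 4*F² (q(F) = (2*F)*(2*F) = 4*F²)
(145 + 285)*q(b(2, 3)) = (145 + 285)*(4*(-2*3 + 2*√(3 + 2))²) = 430*(4*(-6 + 2*√5)²) = 1720*(-6 + 2*√5)²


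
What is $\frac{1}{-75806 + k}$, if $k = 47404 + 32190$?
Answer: $\frac{1}{3788} \approx 0.00026399$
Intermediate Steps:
$k = 79594$
$\frac{1}{-75806 + k} = \frac{1}{-75806 + 79594} = \frac{1}{3788}$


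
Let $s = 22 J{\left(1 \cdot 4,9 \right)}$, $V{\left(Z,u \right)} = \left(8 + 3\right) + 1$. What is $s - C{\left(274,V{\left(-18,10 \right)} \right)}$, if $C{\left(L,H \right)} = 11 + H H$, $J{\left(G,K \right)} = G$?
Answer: $-67$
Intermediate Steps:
$V{\left(Z,u \right)} = 12$ ($V{\left(Z,u \right)} = 11 + 1 = 12$)
$C{\left(L,H \right)} = 11 + H^{2}$
$s = 88$ ($s = 22 \cdot 1 \cdot 4 = 22 \cdot 4 = 88$)
$s - C{\left(274,V{\left(-18,10 \right)} \right)} = 88 - \left(11 + 12^{2}\right) = 88 - \left(11 + 144\right) = 88 - 155 = -67$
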